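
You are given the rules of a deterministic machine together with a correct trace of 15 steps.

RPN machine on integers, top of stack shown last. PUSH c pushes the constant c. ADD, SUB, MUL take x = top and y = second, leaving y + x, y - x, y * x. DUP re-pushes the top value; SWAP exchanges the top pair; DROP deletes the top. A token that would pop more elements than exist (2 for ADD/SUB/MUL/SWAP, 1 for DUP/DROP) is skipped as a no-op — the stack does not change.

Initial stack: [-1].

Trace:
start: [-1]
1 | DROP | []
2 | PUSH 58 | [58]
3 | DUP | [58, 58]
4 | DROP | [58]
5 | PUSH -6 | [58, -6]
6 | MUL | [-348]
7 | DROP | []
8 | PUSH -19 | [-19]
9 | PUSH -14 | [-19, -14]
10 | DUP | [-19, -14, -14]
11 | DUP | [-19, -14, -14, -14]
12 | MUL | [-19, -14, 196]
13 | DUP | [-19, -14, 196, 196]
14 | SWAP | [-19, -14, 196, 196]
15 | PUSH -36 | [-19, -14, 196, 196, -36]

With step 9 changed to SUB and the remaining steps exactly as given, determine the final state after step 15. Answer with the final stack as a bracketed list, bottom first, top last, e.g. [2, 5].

(re-executing from step 9 with the substitution; state before step 9: [-19])
9 | SUB | [-19]
10 | DUP | [-19, -19]
11 | DUP | [-19, -19, -19]
12 | MUL | [-19, 361]
13 | DUP | [-19, 361, 361]
14 | SWAP | [-19, 361, 361]
15 | PUSH -36 | [-19, 361, 361, -36]

[-19, 361, 361, -36]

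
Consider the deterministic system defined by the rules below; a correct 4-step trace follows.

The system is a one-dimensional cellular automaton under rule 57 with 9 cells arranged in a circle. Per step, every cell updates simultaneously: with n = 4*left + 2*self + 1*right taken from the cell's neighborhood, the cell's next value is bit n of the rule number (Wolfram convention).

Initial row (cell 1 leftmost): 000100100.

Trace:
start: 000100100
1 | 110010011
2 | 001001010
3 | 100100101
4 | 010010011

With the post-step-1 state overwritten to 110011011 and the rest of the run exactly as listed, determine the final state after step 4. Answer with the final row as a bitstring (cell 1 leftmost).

010011011

state after step 1 := 110011011
2 | 001010110
3 | 100101101
4 | 010011011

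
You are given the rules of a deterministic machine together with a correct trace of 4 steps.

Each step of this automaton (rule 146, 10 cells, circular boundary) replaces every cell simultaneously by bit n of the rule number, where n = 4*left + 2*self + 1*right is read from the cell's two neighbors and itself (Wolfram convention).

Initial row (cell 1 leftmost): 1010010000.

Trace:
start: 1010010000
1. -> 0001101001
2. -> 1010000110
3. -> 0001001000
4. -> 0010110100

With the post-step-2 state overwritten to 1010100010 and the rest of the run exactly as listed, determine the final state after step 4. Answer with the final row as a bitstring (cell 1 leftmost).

0000100010

state after step 2 := 1010100010
3. -> 0000010100
4. -> 0000100010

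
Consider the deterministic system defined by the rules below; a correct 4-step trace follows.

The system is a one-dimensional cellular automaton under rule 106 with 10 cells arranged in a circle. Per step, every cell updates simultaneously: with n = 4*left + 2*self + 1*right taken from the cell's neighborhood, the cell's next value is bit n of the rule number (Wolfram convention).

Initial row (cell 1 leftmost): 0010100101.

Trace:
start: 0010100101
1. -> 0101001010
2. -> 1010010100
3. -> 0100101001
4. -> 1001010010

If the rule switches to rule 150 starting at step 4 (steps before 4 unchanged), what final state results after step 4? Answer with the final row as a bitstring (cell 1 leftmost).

0111101111

(re-executing step 4 under rule 150; state before step 4: 0100101001)
4. -> 0111101111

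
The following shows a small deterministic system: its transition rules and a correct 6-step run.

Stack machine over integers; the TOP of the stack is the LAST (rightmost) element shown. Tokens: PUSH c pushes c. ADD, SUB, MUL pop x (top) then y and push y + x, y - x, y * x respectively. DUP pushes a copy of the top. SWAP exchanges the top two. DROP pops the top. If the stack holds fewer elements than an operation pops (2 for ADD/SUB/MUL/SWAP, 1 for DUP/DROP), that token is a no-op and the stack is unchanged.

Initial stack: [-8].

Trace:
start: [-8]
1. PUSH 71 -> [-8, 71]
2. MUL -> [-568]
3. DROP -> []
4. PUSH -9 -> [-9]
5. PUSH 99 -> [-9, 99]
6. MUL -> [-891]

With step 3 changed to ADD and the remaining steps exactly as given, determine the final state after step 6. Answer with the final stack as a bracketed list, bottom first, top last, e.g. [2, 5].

[-568, -891]

(re-executing from step 3 with the substitution; state before step 3: [-568])
3. ADD -> [-568]
4. PUSH -9 -> [-568, -9]
5. PUSH 99 -> [-568, -9, 99]
6. MUL -> [-568, -891]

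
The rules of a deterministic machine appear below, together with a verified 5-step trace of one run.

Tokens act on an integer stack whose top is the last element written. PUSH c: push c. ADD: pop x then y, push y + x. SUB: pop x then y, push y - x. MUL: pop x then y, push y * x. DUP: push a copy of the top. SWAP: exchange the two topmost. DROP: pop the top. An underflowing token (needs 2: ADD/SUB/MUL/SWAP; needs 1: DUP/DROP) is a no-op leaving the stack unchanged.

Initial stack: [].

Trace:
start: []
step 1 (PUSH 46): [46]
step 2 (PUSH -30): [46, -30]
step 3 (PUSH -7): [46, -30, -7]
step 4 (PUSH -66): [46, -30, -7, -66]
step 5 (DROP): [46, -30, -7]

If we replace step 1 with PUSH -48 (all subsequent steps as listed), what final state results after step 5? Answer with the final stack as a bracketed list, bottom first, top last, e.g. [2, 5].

[-48, -30, -7]

(re-executing from step 1 with the substitution; state before step 1: [])
step 1 (PUSH -48): [-48]
step 2 (PUSH -30): [-48, -30]
step 3 (PUSH -7): [-48, -30, -7]
step 4 (PUSH -66): [-48, -30, -7, -66]
step 5 (DROP): [-48, -30, -7]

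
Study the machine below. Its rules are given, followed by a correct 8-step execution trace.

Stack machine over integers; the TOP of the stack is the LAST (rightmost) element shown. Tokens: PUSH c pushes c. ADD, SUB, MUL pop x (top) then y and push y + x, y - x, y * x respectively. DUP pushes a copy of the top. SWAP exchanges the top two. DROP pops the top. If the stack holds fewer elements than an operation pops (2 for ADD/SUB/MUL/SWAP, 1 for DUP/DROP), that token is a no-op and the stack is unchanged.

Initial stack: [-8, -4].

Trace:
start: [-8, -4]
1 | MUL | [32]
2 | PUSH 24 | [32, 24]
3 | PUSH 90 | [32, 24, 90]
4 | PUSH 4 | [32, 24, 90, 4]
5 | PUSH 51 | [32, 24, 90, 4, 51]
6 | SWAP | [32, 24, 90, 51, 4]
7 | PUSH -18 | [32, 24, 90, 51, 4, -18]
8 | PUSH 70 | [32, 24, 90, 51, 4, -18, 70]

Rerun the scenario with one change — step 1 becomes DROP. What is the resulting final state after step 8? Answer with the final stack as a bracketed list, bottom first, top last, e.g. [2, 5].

[-8, 24, 90, 51, 4, -18, 70]

(re-executing from step 1 with the substitution; state before step 1: [-8, -4])
1 | DROP | [-8]
2 | PUSH 24 | [-8, 24]
3 | PUSH 90 | [-8, 24, 90]
4 | PUSH 4 | [-8, 24, 90, 4]
5 | PUSH 51 | [-8, 24, 90, 4, 51]
6 | SWAP | [-8, 24, 90, 51, 4]
7 | PUSH -18 | [-8, 24, 90, 51, 4, -18]
8 | PUSH 70 | [-8, 24, 90, 51, 4, -18, 70]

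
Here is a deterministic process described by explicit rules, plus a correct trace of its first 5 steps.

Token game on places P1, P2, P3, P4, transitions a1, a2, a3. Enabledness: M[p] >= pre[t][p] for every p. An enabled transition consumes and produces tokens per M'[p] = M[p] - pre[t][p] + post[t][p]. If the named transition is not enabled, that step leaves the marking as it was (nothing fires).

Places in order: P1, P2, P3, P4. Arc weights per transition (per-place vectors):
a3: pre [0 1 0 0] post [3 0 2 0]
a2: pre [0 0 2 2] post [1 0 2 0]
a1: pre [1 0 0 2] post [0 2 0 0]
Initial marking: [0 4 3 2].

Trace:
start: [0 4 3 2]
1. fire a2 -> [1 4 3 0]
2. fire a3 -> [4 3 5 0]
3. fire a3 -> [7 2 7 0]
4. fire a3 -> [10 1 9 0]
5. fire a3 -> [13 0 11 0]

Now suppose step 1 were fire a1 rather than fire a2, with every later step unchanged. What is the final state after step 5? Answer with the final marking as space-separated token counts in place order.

(re-executing from step 1 with the substitution; state before step 1: [0 4 3 2])
1. fire a1 -> [0 4 3 2]
2. fire a3 -> [3 3 5 2]
3. fire a3 -> [6 2 7 2]
4. fire a3 -> [9 1 9 2]
5. fire a3 -> [12 0 11 2]

12 0 11 2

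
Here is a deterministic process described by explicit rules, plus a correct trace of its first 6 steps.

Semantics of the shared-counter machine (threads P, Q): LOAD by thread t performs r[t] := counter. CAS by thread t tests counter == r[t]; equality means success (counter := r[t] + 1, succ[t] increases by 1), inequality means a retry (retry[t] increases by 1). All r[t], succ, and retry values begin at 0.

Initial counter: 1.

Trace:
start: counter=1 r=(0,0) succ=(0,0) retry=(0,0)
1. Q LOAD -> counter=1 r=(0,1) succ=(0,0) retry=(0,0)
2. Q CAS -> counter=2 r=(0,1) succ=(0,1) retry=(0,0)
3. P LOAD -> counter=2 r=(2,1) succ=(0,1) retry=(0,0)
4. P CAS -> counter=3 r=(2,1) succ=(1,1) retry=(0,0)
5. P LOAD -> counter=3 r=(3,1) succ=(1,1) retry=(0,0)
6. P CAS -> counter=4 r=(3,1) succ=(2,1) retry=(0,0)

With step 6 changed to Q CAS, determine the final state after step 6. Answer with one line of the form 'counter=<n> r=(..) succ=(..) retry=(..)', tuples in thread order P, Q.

counter=3 r=(3,1) succ=(1,1) retry=(0,1)

(re-executing from step 6 with the substitution; state before step 6: counter=3 r=(3,1) succ=(1,1) retry=(0,0))
6. Q CAS -> counter=3 r=(3,1) succ=(1,1) retry=(0,1)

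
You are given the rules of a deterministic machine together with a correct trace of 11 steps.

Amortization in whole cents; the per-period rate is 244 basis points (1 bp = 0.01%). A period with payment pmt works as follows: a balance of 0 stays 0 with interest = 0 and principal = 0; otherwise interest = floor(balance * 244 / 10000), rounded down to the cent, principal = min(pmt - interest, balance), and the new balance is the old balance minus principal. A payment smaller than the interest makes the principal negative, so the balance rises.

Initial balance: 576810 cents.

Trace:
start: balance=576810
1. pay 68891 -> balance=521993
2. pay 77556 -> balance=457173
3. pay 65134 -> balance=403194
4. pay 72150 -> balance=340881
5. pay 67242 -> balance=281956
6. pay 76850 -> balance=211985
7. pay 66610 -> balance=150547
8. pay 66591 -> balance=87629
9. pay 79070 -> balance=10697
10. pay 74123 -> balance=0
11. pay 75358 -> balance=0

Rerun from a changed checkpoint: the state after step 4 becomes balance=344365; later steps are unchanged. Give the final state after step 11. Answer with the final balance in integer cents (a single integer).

0

state after step 4 := balance=344365
5. pay 67242 -> balance=285525
6. pay 76850 -> balance=215641
7. pay 66610 -> balance=154292
8. pay 66591 -> balance=91465
9. pay 79070 -> balance=14626
10. pay 74123 -> balance=0
11. pay 75358 -> balance=0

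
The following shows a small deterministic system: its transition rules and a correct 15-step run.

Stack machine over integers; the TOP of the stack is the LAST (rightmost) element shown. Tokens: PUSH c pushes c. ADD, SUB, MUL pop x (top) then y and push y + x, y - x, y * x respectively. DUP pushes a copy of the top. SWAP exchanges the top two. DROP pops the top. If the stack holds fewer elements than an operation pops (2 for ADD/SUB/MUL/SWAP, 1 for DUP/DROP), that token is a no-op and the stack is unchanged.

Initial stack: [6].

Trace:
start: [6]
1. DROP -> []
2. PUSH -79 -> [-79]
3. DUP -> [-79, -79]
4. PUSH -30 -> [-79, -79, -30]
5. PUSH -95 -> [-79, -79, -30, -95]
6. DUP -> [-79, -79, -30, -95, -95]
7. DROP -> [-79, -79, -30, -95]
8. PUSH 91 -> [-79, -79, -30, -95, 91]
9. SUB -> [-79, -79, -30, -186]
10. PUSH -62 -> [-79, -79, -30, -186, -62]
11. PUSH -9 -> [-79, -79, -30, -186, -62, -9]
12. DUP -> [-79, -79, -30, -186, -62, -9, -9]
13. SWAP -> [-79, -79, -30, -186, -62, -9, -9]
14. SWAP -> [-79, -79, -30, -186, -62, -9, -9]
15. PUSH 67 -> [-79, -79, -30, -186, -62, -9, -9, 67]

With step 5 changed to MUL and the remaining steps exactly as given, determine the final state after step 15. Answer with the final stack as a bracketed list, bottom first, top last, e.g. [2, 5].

(re-executing from step 5 with the substitution; state before step 5: [-79, -79, -30])
5. MUL -> [-79, 2370]
6. DUP -> [-79, 2370, 2370]
7. DROP -> [-79, 2370]
8. PUSH 91 -> [-79, 2370, 91]
9. SUB -> [-79, 2279]
10. PUSH -62 -> [-79, 2279, -62]
11. PUSH -9 -> [-79, 2279, -62, -9]
12. DUP -> [-79, 2279, -62, -9, -9]
13. SWAP -> [-79, 2279, -62, -9, -9]
14. SWAP -> [-79, 2279, -62, -9, -9]
15. PUSH 67 -> [-79, 2279, -62, -9, -9, 67]

[-79, 2279, -62, -9, -9, 67]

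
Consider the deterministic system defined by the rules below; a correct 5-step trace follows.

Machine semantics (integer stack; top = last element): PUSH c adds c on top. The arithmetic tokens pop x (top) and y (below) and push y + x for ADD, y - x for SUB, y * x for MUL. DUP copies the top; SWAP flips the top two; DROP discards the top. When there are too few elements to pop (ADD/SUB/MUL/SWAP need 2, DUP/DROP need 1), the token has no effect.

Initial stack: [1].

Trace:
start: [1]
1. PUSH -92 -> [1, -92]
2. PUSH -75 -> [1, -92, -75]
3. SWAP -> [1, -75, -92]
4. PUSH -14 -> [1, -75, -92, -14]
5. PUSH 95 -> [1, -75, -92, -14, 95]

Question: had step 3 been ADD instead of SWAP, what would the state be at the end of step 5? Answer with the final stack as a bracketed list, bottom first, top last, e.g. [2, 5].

[1, -167, -14, 95]

(re-executing from step 3 with the substitution; state before step 3: [1, -92, -75])
3. ADD -> [1, -167]
4. PUSH -14 -> [1, -167, -14]
5. PUSH 95 -> [1, -167, -14, 95]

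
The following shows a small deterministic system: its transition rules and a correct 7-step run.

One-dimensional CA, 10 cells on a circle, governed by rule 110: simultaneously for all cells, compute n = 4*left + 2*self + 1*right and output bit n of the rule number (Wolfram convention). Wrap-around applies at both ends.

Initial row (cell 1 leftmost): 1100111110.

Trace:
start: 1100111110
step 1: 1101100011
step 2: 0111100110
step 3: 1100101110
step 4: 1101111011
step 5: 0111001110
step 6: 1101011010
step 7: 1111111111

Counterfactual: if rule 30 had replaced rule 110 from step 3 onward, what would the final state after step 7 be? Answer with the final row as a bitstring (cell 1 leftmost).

(re-executing steps 3..7 under rule 30; state before step 3: 0111100110)
step 3: 1100011101
step 4: 0010110001
step 5: 1110101011
step 6: 0000101010
step 7: 0001101011

0001101011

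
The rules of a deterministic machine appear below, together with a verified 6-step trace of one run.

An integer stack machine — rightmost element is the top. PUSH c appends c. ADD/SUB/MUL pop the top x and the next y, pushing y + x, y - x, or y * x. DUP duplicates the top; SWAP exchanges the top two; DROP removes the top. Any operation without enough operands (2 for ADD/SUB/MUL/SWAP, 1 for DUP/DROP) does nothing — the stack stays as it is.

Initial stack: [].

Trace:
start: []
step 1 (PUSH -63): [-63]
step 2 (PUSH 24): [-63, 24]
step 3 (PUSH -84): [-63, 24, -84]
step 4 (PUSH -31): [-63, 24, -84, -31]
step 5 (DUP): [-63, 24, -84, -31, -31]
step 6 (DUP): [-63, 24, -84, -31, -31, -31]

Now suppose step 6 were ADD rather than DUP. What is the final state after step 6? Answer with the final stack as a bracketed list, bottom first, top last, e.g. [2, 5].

[-63, 24, -84, -62]

(re-executing from step 6 with the substitution; state before step 6: [-63, 24, -84, -31, -31])
step 6 (ADD): [-63, 24, -84, -62]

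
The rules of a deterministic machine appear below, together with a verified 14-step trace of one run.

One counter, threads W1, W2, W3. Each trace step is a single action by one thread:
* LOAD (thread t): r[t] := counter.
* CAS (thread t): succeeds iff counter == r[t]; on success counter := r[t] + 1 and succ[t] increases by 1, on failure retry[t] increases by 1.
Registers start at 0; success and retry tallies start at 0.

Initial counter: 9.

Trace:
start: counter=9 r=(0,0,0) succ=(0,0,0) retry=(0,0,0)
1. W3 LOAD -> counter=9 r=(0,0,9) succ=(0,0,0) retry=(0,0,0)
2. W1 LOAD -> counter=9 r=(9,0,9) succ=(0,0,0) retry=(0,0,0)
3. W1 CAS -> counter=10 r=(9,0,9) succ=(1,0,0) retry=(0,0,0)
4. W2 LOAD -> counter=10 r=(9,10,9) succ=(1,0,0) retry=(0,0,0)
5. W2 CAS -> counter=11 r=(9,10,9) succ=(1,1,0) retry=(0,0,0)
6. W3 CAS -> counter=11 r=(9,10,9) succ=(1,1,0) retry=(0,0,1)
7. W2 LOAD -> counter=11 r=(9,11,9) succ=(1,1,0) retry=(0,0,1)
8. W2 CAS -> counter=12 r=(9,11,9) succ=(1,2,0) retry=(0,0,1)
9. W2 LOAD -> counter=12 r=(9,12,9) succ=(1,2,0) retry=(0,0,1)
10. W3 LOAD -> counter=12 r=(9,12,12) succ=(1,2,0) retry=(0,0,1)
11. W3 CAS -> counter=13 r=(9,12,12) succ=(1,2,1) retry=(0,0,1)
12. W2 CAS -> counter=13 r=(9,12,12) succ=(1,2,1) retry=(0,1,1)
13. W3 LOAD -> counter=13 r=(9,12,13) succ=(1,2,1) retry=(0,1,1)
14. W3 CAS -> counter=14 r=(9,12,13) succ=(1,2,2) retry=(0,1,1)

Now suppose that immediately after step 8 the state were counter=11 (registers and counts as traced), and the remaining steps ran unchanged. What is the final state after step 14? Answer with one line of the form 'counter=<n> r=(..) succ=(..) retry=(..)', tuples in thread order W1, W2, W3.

counter=13 r=(9,11,12) succ=(1,2,2) retry=(0,1,1)

state after step 8 := counter=11 r=(9,11,9) succ=(1,2,0) retry=(0,0,1)
9. W2 LOAD -> counter=11 r=(9,11,9) succ=(1,2,0) retry=(0,0,1)
10. W3 LOAD -> counter=11 r=(9,11,11) succ=(1,2,0) retry=(0,0,1)
11. W3 CAS -> counter=12 r=(9,11,11) succ=(1,2,1) retry=(0,0,1)
12. W2 CAS -> counter=12 r=(9,11,11) succ=(1,2,1) retry=(0,1,1)
13. W3 LOAD -> counter=12 r=(9,11,12) succ=(1,2,1) retry=(0,1,1)
14. W3 CAS -> counter=13 r=(9,11,12) succ=(1,2,2) retry=(0,1,1)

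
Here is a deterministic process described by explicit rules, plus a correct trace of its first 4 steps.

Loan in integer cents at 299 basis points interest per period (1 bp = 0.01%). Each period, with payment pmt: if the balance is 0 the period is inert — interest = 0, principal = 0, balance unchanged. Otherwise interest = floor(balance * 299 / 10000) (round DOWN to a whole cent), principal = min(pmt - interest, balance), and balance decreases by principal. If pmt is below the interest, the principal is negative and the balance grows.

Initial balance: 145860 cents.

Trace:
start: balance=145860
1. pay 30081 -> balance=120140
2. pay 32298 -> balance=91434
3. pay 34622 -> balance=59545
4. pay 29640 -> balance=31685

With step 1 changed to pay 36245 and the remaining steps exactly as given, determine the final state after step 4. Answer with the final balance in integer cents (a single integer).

24951

(re-executing from step 1 with the substitution; state before step 1: balance=145860)
1. pay 36245 -> balance=113976
2. pay 32298 -> balance=85085
3. pay 34622 -> balance=53007
4. pay 29640 -> balance=24951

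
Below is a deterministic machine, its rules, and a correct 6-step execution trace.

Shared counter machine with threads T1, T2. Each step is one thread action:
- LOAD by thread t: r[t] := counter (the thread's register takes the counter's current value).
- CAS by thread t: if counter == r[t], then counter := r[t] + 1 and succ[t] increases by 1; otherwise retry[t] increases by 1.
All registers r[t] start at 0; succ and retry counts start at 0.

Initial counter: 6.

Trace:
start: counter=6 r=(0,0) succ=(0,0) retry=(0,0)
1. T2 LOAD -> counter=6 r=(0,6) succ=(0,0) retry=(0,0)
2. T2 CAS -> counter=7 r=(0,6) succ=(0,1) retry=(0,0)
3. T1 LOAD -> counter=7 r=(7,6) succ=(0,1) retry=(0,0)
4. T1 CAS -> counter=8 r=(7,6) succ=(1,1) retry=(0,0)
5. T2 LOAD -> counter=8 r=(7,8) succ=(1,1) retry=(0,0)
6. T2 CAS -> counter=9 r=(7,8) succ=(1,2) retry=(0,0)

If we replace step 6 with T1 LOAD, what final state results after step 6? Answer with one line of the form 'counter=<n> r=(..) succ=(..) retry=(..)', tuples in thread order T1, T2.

counter=8 r=(8,8) succ=(1,1) retry=(0,0)

(re-executing from step 6 with the substitution; state before step 6: counter=8 r=(7,8) succ=(1,1) retry=(0,0))
6. T1 LOAD -> counter=8 r=(8,8) succ=(1,1) retry=(0,0)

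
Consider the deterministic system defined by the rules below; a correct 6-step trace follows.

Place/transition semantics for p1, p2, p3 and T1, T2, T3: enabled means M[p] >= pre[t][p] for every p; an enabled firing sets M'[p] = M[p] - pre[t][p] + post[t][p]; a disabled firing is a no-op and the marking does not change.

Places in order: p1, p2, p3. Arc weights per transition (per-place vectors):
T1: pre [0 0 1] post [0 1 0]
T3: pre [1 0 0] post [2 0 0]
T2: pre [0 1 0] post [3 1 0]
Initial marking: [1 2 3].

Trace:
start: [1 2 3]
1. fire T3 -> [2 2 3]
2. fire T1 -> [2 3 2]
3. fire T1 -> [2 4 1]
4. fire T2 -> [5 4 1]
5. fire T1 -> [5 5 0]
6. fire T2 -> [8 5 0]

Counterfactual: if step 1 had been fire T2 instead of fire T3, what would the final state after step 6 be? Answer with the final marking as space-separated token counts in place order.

(re-executing from step 1 with the substitution; state before step 1: [1 2 3])
1. fire T2 -> [4 2 3]
2. fire T1 -> [4 3 2]
3. fire T1 -> [4 4 1]
4. fire T2 -> [7 4 1]
5. fire T1 -> [7 5 0]
6. fire T2 -> [10 5 0]

10 5 0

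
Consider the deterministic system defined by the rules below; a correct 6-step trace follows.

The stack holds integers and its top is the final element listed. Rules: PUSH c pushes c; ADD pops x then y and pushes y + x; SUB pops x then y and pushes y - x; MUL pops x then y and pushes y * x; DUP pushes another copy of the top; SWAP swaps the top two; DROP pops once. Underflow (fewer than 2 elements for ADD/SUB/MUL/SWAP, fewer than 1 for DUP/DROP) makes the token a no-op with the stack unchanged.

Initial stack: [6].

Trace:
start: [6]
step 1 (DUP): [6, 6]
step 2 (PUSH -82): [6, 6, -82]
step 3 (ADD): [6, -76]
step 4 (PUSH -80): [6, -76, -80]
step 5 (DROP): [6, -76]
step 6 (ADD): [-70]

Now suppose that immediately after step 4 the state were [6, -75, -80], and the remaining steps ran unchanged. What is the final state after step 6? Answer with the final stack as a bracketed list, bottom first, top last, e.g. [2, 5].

[-69]

state after step 4 := [6, -75, -80]
step 5 (DROP): [6, -75]
step 6 (ADD): [-69]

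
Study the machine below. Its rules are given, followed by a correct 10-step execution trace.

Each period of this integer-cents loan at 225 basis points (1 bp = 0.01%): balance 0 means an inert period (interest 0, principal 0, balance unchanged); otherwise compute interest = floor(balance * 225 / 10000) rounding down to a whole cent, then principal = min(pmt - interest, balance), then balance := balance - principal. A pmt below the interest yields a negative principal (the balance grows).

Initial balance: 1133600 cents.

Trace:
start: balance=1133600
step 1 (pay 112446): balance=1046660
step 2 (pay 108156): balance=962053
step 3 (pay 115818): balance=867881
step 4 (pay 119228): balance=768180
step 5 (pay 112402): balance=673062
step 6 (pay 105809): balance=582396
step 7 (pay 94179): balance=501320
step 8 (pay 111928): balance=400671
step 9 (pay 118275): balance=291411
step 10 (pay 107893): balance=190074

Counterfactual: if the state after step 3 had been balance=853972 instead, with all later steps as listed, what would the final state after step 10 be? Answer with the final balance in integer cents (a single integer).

state after step 3 := balance=853972
step 4 (pay 119228): balance=753958
step 5 (pay 112402): balance=658520
step 6 (pay 105809): balance=567527
step 7 (pay 94179): balance=486117
step 8 (pay 111928): balance=385126
step 9 (pay 118275): balance=275516
step 10 (pay 107893): balance=173822

173822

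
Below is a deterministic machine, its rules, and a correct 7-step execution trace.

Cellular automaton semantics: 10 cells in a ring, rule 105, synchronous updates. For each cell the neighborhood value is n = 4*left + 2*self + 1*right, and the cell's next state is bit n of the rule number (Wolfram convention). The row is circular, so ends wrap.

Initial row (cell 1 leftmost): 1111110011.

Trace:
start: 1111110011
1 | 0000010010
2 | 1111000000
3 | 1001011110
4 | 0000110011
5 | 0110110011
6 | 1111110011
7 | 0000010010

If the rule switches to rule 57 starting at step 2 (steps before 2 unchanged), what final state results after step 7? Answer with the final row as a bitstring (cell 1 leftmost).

(re-executing steps 2..7 under rule 57; state before step 2: 0000010010)
2 | 1111001001
3 | 0000100101
4 | 1110010010
5 | 1001001001
6 | 0100100101
7 | 1010010010

1010010010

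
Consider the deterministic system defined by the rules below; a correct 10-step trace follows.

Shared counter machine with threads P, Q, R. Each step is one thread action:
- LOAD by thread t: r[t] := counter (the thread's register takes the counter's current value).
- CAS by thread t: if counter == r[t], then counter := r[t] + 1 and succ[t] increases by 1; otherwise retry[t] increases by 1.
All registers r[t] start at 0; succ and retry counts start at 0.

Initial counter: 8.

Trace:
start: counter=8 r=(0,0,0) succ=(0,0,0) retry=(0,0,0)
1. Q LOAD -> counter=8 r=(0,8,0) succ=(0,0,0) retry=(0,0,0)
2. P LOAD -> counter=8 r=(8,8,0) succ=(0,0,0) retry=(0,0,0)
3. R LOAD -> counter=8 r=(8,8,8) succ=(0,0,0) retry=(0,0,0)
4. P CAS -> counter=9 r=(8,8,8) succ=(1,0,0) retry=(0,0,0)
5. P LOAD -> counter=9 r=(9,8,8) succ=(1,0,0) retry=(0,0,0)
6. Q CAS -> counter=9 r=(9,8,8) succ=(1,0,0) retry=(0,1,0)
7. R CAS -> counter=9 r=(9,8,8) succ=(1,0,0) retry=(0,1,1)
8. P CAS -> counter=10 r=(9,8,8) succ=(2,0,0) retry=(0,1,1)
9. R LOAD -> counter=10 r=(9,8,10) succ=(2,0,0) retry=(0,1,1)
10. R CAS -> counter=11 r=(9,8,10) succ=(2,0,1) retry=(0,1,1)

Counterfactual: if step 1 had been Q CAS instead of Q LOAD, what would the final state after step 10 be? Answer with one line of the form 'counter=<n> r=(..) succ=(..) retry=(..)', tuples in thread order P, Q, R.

counter=11 r=(9,0,10) succ=(2,0,1) retry=(0,2,1)

(re-executing from step 1 with the substitution; state before step 1: counter=8 r=(0,0,0) succ=(0,0,0) retry=(0,0,0))
1. Q CAS -> counter=8 r=(0,0,0) succ=(0,0,0) retry=(0,1,0)
2. P LOAD -> counter=8 r=(8,0,0) succ=(0,0,0) retry=(0,1,0)
3. R LOAD -> counter=8 r=(8,0,8) succ=(0,0,0) retry=(0,1,0)
4. P CAS -> counter=9 r=(8,0,8) succ=(1,0,0) retry=(0,1,0)
5. P LOAD -> counter=9 r=(9,0,8) succ=(1,0,0) retry=(0,1,0)
6. Q CAS -> counter=9 r=(9,0,8) succ=(1,0,0) retry=(0,2,0)
7. R CAS -> counter=9 r=(9,0,8) succ=(1,0,0) retry=(0,2,1)
8. P CAS -> counter=10 r=(9,0,8) succ=(2,0,0) retry=(0,2,1)
9. R LOAD -> counter=10 r=(9,0,10) succ=(2,0,0) retry=(0,2,1)
10. R CAS -> counter=11 r=(9,0,10) succ=(2,0,1) retry=(0,2,1)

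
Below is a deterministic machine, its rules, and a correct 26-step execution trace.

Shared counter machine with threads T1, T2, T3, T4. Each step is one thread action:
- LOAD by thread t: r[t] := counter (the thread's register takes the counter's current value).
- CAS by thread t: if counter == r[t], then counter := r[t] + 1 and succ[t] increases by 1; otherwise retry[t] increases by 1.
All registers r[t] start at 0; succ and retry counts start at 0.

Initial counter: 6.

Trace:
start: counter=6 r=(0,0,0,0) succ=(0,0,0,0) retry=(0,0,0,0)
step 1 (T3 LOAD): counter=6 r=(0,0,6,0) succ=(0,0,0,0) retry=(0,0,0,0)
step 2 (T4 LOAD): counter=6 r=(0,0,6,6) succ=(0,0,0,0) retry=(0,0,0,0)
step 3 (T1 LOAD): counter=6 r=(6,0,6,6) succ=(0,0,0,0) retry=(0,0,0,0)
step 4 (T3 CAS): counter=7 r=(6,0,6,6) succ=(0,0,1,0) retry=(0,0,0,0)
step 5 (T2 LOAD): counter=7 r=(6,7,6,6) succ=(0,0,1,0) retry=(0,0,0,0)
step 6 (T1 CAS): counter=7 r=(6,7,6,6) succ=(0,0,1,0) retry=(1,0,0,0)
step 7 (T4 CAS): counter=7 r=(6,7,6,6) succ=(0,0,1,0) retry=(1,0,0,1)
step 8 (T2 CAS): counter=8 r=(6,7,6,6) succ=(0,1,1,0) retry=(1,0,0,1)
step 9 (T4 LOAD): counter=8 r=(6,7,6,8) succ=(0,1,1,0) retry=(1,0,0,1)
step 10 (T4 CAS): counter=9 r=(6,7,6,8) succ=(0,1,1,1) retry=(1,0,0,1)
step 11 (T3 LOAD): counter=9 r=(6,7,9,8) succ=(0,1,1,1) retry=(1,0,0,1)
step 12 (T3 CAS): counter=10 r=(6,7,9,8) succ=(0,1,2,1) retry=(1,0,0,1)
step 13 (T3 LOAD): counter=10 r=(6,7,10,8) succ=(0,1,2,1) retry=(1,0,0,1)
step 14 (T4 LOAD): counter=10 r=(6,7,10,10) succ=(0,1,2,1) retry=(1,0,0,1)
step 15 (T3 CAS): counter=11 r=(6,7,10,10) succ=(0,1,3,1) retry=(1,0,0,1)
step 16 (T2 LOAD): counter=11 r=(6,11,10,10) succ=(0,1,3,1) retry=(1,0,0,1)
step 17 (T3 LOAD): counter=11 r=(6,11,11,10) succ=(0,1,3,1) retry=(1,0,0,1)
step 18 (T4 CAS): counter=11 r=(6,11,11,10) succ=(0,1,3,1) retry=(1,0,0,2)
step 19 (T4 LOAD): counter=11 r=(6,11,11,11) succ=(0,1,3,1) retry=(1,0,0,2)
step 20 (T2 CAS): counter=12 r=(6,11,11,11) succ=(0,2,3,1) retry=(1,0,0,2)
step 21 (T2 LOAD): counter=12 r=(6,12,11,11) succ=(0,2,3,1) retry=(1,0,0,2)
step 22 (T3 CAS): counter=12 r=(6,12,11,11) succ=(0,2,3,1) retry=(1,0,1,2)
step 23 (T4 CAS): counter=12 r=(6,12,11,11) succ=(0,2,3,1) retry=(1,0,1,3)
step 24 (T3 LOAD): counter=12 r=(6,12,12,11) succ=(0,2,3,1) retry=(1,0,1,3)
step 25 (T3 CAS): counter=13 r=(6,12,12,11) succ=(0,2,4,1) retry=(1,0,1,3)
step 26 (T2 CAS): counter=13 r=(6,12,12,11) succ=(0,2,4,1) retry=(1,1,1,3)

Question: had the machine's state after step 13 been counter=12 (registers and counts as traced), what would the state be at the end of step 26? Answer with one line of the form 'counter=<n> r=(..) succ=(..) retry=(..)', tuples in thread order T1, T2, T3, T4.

state after step 13 := counter=12 r=(6,7,10,8) succ=(0,1,2,1) retry=(1,0,0,1)
step 14 (T4 LOAD): counter=12 r=(6,7,10,12) succ=(0,1,2,1) retry=(1,0,0,1)
step 15 (T3 CAS): counter=12 r=(6,7,10,12) succ=(0,1,2,1) retry=(1,0,1,1)
step 16 (T2 LOAD): counter=12 r=(6,12,10,12) succ=(0,1,2,1) retry=(1,0,1,1)
step 17 (T3 LOAD): counter=12 r=(6,12,12,12) succ=(0,1,2,1) retry=(1,0,1,1)
step 18 (T4 CAS): counter=13 r=(6,12,12,12) succ=(0,1,2,2) retry=(1,0,1,1)
step 19 (T4 LOAD): counter=13 r=(6,12,12,13) succ=(0,1,2,2) retry=(1,0,1,1)
step 20 (T2 CAS): counter=13 r=(6,12,12,13) succ=(0,1,2,2) retry=(1,1,1,1)
step 21 (T2 LOAD): counter=13 r=(6,13,12,13) succ=(0,1,2,2) retry=(1,1,1,1)
step 22 (T3 CAS): counter=13 r=(6,13,12,13) succ=(0,1,2,2) retry=(1,1,2,1)
step 23 (T4 CAS): counter=14 r=(6,13,12,13) succ=(0,1,2,3) retry=(1,1,2,1)
step 24 (T3 LOAD): counter=14 r=(6,13,14,13) succ=(0,1,2,3) retry=(1,1,2,1)
step 25 (T3 CAS): counter=15 r=(6,13,14,13) succ=(0,1,3,3) retry=(1,1,2,1)
step 26 (T2 CAS): counter=15 r=(6,13,14,13) succ=(0,1,3,3) retry=(1,2,2,1)

counter=15 r=(6,13,14,13) succ=(0,1,3,3) retry=(1,2,2,1)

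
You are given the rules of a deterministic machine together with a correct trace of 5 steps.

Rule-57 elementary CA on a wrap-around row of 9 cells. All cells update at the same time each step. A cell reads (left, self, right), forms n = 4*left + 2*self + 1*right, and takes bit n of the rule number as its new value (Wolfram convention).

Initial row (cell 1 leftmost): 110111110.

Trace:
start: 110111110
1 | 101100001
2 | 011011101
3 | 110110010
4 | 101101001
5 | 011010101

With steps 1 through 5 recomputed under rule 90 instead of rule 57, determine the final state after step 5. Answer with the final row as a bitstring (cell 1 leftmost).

001110111

(re-executing steps 1..5 under rule 90; state before step 1: 110111110)
1 | 110100010
2 | 110010100
3 | 111100011
4 | 000110110
5 | 001110111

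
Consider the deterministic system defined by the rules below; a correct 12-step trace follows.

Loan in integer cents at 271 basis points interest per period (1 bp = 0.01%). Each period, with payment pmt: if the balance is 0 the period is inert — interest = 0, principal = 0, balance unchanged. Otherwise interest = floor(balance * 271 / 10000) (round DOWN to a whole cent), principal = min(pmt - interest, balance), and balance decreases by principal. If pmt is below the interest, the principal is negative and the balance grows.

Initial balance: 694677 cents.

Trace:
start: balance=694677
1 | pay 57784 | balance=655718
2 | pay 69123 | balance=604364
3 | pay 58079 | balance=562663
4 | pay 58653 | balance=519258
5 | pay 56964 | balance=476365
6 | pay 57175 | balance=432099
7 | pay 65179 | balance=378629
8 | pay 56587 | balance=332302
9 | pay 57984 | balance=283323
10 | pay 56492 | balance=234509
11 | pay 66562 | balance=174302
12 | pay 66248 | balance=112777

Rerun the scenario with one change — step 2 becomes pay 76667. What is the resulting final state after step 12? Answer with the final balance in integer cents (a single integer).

102920

(re-executing from step 2 with the substitution; state before step 2: balance=655718)
2 | pay 76667 | balance=596820
3 | pay 58079 | balance=554914
4 | pay 58653 | balance=511299
5 | pay 56964 | balance=468191
6 | pay 57175 | balance=423703
7 | pay 65179 | balance=370006
8 | pay 56587 | balance=323446
9 | pay 57984 | balance=274227
10 | pay 56492 | balance=225166
11 | pay 66562 | balance=164705
12 | pay 66248 | balance=102920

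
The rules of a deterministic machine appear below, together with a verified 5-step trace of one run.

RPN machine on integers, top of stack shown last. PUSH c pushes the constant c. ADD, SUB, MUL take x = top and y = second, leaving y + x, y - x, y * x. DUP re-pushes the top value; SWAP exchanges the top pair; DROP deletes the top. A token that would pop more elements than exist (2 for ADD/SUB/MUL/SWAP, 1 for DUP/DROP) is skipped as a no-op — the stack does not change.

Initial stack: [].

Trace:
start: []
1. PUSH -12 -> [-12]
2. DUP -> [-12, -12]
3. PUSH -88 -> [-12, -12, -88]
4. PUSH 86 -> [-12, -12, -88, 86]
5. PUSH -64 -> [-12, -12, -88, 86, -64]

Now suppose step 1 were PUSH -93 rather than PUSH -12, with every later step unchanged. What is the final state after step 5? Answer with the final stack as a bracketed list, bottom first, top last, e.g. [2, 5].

[-93, -93, -88, 86, -64]

(re-executing from step 1 with the substitution; state before step 1: [])
1. PUSH -93 -> [-93]
2. DUP -> [-93, -93]
3. PUSH -88 -> [-93, -93, -88]
4. PUSH 86 -> [-93, -93, -88, 86]
5. PUSH -64 -> [-93, -93, -88, 86, -64]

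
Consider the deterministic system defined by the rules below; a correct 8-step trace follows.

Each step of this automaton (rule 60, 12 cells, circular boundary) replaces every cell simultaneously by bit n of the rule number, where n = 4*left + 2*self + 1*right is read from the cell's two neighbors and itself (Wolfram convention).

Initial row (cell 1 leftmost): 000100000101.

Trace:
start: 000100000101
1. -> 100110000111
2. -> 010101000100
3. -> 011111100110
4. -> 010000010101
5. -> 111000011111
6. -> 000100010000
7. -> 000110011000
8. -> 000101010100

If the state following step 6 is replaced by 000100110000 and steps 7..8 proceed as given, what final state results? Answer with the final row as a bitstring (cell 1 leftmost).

000101111100

state after step 6 := 000100110000
7. -> 000110101000
8. -> 000101111100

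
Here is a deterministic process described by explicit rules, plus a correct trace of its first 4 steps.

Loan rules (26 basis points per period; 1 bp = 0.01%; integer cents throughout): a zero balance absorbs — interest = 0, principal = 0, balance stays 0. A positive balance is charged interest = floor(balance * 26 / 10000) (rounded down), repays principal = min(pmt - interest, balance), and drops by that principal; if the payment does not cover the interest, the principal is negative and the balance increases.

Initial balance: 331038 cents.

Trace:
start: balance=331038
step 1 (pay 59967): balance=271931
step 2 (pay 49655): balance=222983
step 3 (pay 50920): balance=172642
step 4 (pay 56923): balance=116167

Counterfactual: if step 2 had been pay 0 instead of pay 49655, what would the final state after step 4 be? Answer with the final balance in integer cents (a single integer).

(re-executing from step 2 with the substitution; state before step 2: balance=271931)
step 2 (pay 0): balance=272638
step 3 (pay 50920): balance=222426
step 4 (pay 56923): balance=166081

166081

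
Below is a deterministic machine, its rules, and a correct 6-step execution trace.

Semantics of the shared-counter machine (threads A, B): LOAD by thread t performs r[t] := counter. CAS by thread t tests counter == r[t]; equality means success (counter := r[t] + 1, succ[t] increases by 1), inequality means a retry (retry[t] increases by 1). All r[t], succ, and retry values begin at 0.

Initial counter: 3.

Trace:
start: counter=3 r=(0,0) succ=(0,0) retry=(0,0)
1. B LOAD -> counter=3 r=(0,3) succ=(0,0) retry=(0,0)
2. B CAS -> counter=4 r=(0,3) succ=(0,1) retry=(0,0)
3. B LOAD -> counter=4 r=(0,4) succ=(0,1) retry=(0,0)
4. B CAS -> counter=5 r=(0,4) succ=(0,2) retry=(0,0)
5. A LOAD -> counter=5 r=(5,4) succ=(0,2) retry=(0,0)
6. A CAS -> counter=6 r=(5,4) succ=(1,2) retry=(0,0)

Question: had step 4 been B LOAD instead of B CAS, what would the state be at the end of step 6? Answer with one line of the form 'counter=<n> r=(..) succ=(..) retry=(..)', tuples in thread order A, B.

(re-executing from step 4 with the substitution; state before step 4: counter=4 r=(0,4) succ=(0,1) retry=(0,0))
4. B LOAD -> counter=4 r=(0,4) succ=(0,1) retry=(0,0)
5. A LOAD -> counter=4 r=(4,4) succ=(0,1) retry=(0,0)
6. A CAS -> counter=5 r=(4,4) succ=(1,1) retry=(0,0)

counter=5 r=(4,4) succ=(1,1) retry=(0,0)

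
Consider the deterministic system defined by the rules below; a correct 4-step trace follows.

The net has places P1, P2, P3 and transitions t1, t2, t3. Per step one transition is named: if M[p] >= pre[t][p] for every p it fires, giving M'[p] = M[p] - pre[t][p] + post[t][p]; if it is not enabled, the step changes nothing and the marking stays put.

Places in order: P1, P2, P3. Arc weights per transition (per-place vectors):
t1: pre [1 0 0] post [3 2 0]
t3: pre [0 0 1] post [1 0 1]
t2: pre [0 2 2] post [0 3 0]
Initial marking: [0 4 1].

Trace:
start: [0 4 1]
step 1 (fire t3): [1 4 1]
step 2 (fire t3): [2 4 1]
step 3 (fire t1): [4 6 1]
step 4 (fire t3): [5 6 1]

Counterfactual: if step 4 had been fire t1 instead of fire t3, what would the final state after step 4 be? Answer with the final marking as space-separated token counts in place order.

6 8 1

(re-executing from step 4 with the substitution; state before step 4: [4 6 1])
step 4 (fire t1): [6 8 1]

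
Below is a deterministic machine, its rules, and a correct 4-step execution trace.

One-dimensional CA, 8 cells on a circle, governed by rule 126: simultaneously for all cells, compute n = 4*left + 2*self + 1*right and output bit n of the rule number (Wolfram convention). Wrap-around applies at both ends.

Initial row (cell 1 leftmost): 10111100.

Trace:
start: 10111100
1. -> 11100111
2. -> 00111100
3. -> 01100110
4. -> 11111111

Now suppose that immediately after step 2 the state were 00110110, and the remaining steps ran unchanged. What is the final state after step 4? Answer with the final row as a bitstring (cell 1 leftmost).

11000001

state after step 2 := 00110110
3. -> 01111111
4. -> 11000001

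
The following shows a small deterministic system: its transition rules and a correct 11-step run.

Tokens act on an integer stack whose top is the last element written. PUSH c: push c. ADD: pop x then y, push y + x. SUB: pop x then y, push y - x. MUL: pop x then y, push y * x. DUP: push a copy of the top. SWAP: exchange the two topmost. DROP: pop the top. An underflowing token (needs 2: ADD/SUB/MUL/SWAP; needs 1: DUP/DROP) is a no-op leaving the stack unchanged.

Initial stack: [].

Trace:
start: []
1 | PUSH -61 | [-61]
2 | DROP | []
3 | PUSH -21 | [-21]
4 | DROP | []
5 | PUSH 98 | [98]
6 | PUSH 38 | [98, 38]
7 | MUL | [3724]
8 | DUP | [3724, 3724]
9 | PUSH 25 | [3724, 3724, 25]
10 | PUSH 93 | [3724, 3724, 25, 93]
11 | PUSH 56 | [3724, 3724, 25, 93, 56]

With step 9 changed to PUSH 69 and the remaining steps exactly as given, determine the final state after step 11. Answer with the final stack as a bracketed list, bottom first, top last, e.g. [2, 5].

(re-executing from step 9 with the substitution; state before step 9: [3724, 3724])
9 | PUSH 69 | [3724, 3724, 69]
10 | PUSH 93 | [3724, 3724, 69, 93]
11 | PUSH 56 | [3724, 3724, 69, 93, 56]

[3724, 3724, 69, 93, 56]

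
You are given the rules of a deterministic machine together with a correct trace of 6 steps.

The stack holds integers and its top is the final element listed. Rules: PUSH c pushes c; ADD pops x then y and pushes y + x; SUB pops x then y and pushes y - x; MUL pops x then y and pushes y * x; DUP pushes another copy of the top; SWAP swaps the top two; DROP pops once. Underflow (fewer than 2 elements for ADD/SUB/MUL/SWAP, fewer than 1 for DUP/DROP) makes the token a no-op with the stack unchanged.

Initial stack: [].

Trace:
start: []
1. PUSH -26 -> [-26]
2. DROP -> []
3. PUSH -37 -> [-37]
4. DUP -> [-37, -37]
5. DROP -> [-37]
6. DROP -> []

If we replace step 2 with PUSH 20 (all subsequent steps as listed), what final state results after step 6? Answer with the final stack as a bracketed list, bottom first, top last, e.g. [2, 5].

(re-executing from step 2 with the substitution; state before step 2: [-26])
2. PUSH 20 -> [-26, 20]
3. PUSH -37 -> [-26, 20, -37]
4. DUP -> [-26, 20, -37, -37]
5. DROP -> [-26, 20, -37]
6. DROP -> [-26, 20]

[-26, 20]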